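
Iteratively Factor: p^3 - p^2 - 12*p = (p + 3)*(p^2 - 4*p) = (p - 4)*(p + 3)*(p)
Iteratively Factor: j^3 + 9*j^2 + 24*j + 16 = (j + 1)*(j^2 + 8*j + 16) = (j + 1)*(j + 4)*(j + 4)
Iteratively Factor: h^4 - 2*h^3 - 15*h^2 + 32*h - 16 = (h - 1)*(h^3 - h^2 - 16*h + 16) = (h - 1)*(h + 4)*(h^2 - 5*h + 4) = (h - 4)*(h - 1)*(h + 4)*(h - 1)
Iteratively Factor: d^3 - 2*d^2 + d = (d)*(d^2 - 2*d + 1) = d*(d - 1)*(d - 1)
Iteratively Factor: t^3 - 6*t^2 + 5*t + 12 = (t - 3)*(t^2 - 3*t - 4) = (t - 4)*(t - 3)*(t + 1)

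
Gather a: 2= 2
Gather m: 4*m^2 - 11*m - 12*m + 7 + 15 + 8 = 4*m^2 - 23*m + 30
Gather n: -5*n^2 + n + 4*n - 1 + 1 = -5*n^2 + 5*n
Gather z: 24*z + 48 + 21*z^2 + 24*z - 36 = 21*z^2 + 48*z + 12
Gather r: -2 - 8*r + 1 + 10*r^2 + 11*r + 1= 10*r^2 + 3*r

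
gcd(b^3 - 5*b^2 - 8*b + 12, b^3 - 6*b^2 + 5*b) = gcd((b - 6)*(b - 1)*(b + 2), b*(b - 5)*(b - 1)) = b - 1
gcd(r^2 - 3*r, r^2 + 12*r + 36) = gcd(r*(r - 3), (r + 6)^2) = 1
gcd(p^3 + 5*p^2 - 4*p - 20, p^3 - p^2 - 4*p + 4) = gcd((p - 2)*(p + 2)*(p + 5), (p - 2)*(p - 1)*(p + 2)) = p^2 - 4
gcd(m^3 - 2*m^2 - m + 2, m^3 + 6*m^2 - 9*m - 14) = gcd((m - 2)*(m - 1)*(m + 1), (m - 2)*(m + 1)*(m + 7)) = m^2 - m - 2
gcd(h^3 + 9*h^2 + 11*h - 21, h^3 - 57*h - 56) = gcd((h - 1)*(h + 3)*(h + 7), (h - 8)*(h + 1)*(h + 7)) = h + 7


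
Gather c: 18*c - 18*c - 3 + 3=0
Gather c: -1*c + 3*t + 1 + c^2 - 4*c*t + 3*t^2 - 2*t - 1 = c^2 + c*(-4*t - 1) + 3*t^2 + t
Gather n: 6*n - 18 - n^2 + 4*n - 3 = -n^2 + 10*n - 21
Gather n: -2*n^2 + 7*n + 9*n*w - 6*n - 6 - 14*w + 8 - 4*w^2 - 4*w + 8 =-2*n^2 + n*(9*w + 1) - 4*w^2 - 18*w + 10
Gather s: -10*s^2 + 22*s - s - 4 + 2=-10*s^2 + 21*s - 2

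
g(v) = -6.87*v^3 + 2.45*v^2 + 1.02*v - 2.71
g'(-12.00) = -3025.62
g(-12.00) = 12209.21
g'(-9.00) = -1712.49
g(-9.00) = 5194.79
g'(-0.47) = -5.84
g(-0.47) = -1.93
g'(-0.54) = -7.64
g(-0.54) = -1.46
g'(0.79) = -7.97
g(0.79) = -3.76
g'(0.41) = -0.44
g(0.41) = -2.35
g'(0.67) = -4.95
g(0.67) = -2.99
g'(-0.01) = 0.97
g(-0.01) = -2.72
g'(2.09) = -78.77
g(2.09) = -52.59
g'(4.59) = -410.70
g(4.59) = -610.76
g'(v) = -20.61*v^2 + 4.9*v + 1.02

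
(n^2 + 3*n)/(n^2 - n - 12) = n/(n - 4)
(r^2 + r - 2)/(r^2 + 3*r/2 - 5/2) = 2*(r + 2)/(2*r + 5)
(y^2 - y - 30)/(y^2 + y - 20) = (y - 6)/(y - 4)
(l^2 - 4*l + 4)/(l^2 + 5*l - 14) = (l - 2)/(l + 7)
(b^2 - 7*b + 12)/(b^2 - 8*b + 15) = (b - 4)/(b - 5)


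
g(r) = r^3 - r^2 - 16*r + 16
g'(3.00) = 5.00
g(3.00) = -14.00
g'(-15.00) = 689.00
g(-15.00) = -3344.00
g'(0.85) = -15.53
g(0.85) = 2.29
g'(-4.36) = 49.75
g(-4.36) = -16.13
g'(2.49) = -2.38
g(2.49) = -14.60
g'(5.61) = 67.20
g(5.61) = 71.33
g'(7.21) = 125.53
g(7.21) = 223.46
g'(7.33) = 130.53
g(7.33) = 238.82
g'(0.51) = -16.24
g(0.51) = 7.71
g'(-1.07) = -10.43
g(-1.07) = 30.75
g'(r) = 3*r^2 - 2*r - 16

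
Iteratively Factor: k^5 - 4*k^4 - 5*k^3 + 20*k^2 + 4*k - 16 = (k - 4)*(k^4 - 5*k^2 + 4) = (k - 4)*(k + 1)*(k^3 - k^2 - 4*k + 4) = (k - 4)*(k - 2)*(k + 1)*(k^2 + k - 2) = (k - 4)*(k - 2)*(k + 1)*(k + 2)*(k - 1)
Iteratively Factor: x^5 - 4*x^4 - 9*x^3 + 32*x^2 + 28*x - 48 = (x - 1)*(x^4 - 3*x^3 - 12*x^2 + 20*x + 48) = (x - 4)*(x - 1)*(x^3 + x^2 - 8*x - 12) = (x - 4)*(x - 1)*(x + 2)*(x^2 - x - 6) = (x - 4)*(x - 1)*(x + 2)^2*(x - 3)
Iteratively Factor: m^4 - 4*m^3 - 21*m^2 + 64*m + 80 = (m - 4)*(m^3 - 21*m - 20) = (m - 4)*(m + 4)*(m^2 - 4*m - 5) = (m - 5)*(m - 4)*(m + 4)*(m + 1)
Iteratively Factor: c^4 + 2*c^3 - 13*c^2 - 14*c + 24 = (c + 4)*(c^3 - 2*c^2 - 5*c + 6) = (c - 3)*(c + 4)*(c^2 + c - 2) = (c - 3)*(c - 1)*(c + 4)*(c + 2)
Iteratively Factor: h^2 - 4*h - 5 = (h + 1)*(h - 5)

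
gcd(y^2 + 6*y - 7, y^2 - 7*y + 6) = y - 1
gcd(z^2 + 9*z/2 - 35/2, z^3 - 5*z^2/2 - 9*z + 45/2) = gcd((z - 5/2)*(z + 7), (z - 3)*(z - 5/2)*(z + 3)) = z - 5/2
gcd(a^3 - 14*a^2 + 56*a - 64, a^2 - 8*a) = a - 8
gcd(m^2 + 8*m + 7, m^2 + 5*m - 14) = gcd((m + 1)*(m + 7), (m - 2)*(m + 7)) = m + 7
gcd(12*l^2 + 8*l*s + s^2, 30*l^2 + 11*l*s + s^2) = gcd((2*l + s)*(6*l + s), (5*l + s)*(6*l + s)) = 6*l + s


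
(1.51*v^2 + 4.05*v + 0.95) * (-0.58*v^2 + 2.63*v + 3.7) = -0.8758*v^4 + 1.6223*v^3 + 15.6875*v^2 + 17.4835*v + 3.515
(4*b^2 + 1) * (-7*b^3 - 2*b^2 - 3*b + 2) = -28*b^5 - 8*b^4 - 19*b^3 + 6*b^2 - 3*b + 2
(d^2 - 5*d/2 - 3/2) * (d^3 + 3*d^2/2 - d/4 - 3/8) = d^5 - d^4 - 11*d^3/2 - 2*d^2 + 21*d/16 + 9/16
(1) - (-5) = 6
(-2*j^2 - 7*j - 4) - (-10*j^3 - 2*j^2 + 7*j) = 10*j^3 - 14*j - 4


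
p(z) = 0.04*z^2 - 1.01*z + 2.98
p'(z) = 0.08*z - 1.01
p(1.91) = 1.20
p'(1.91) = -0.86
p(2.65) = 0.58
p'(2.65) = -0.80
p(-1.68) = 4.79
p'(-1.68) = -1.14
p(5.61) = -1.43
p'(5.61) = -0.56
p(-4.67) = 8.57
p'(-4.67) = -1.38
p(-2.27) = 5.48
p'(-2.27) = -1.19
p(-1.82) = 4.95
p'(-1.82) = -1.16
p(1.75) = 1.34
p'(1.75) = -0.87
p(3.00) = 0.31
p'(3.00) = -0.77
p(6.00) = -1.64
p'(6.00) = -0.53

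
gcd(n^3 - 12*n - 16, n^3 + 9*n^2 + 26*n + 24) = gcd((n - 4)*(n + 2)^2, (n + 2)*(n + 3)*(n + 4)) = n + 2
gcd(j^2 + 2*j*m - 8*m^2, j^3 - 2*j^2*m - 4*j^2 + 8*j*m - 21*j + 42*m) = j - 2*m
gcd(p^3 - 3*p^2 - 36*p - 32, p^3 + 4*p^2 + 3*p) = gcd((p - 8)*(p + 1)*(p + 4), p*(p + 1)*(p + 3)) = p + 1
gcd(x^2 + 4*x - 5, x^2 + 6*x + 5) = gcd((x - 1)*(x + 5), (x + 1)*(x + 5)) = x + 5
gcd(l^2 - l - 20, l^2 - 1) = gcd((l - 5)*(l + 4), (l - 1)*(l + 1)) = 1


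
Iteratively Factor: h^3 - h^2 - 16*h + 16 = (h - 1)*(h^2 - 16) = (h - 4)*(h - 1)*(h + 4)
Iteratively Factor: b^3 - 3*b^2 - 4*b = (b + 1)*(b^2 - 4*b) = (b - 4)*(b + 1)*(b)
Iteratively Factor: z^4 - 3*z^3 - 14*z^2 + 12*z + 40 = (z - 5)*(z^3 + 2*z^2 - 4*z - 8) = (z - 5)*(z + 2)*(z^2 - 4) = (z - 5)*(z - 2)*(z + 2)*(z + 2)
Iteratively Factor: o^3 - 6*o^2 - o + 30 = (o + 2)*(o^2 - 8*o + 15) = (o - 5)*(o + 2)*(o - 3)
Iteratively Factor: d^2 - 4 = (d + 2)*(d - 2)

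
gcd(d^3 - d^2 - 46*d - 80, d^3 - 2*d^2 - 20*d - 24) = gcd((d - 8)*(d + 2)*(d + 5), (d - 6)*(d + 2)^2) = d + 2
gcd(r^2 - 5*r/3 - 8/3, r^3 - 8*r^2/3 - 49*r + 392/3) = r - 8/3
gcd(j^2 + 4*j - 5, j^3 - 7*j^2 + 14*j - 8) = j - 1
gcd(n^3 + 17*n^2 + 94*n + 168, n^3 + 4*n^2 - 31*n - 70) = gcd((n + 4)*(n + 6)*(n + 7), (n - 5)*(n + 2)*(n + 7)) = n + 7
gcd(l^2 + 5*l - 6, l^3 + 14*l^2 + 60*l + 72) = l + 6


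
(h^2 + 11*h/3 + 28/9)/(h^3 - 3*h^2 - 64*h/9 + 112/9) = (3*h + 4)/(3*h^2 - 16*h + 16)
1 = 1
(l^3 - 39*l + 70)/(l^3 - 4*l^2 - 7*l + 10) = (l^2 + 5*l - 14)/(l^2 + l - 2)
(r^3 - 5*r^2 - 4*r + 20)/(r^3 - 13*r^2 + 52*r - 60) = (r + 2)/(r - 6)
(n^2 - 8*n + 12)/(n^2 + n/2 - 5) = 2*(n - 6)/(2*n + 5)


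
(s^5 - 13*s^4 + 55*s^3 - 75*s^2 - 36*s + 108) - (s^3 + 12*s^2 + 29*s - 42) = s^5 - 13*s^4 + 54*s^3 - 87*s^2 - 65*s + 150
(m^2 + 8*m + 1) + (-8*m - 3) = m^2 - 2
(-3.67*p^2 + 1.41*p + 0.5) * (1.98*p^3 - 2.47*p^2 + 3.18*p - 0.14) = -7.2666*p^5 + 11.8567*p^4 - 14.1633*p^3 + 3.7626*p^2 + 1.3926*p - 0.07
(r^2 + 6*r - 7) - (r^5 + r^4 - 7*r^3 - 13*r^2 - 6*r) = -r^5 - r^4 + 7*r^3 + 14*r^2 + 12*r - 7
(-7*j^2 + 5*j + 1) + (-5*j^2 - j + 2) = -12*j^2 + 4*j + 3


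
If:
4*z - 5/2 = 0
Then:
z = 5/8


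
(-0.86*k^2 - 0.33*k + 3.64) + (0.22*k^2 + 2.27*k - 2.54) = -0.64*k^2 + 1.94*k + 1.1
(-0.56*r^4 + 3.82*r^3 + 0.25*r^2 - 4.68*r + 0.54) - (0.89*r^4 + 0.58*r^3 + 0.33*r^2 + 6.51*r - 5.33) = -1.45*r^4 + 3.24*r^3 - 0.08*r^2 - 11.19*r + 5.87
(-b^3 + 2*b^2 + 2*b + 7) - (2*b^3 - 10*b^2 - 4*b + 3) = -3*b^3 + 12*b^2 + 6*b + 4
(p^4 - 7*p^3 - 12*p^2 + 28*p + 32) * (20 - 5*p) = -5*p^5 + 55*p^4 - 80*p^3 - 380*p^2 + 400*p + 640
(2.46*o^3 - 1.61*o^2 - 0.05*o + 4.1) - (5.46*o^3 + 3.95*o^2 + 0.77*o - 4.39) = -3.0*o^3 - 5.56*o^2 - 0.82*o + 8.49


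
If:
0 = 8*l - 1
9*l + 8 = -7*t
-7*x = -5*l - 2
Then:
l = 1/8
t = -73/56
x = 3/8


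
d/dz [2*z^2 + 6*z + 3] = 4*z + 6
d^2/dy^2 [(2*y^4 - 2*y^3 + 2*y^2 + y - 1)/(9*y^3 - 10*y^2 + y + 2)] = 2*(164*y^6 + 129*y^5 - 708*y^4 + 569*y^3 - 279*y^2 + 120*y - 15)/(729*y^9 - 2430*y^8 + 2943*y^7 - 1054*y^6 - 753*y^5 + 678*y^4 - 11*y^3 - 114*y^2 + 12*y + 8)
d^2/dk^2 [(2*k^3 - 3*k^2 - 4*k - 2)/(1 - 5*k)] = 2*(-50*k^3 + 30*k^2 - 6*k + 73)/(125*k^3 - 75*k^2 + 15*k - 1)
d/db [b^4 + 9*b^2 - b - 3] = 4*b^3 + 18*b - 1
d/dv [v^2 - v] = 2*v - 1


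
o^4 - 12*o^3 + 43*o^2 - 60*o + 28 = (o - 7)*(o - 2)^2*(o - 1)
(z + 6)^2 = z^2 + 12*z + 36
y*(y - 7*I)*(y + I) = y^3 - 6*I*y^2 + 7*y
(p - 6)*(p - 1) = p^2 - 7*p + 6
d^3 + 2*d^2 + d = d*(d + 1)^2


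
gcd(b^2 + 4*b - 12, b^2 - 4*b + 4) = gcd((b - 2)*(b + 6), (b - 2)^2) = b - 2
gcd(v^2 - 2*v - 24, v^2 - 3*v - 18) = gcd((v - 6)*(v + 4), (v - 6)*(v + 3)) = v - 6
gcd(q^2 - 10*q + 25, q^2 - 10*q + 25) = q^2 - 10*q + 25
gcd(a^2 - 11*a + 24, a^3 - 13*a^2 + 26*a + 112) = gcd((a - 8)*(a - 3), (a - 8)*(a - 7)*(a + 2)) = a - 8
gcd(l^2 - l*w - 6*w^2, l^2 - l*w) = 1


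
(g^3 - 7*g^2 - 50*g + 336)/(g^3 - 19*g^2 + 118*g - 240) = (g + 7)/(g - 5)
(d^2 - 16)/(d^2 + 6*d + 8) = (d - 4)/(d + 2)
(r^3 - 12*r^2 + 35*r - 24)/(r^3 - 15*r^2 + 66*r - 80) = (r^2 - 4*r + 3)/(r^2 - 7*r + 10)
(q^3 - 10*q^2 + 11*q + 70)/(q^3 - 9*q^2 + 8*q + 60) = (q - 7)/(q - 6)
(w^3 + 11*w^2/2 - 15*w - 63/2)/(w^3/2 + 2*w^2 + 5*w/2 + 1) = (2*w^3 + 11*w^2 - 30*w - 63)/(w^3 + 4*w^2 + 5*w + 2)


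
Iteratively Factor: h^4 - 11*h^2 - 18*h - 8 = (h + 1)*(h^3 - h^2 - 10*h - 8) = (h + 1)*(h + 2)*(h^2 - 3*h - 4) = (h - 4)*(h + 1)*(h + 2)*(h + 1)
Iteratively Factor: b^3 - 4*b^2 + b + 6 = (b - 2)*(b^2 - 2*b - 3) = (b - 3)*(b - 2)*(b + 1)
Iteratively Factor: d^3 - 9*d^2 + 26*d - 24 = (d - 2)*(d^2 - 7*d + 12) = (d - 3)*(d - 2)*(d - 4)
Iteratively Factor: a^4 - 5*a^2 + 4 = (a + 2)*(a^3 - 2*a^2 - a + 2) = (a - 2)*(a + 2)*(a^2 - 1) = (a - 2)*(a + 1)*(a + 2)*(a - 1)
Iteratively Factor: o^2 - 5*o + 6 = (o - 2)*(o - 3)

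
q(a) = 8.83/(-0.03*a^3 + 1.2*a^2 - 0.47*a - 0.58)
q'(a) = 8.83*(0.09*a^2 - 2.4*a + 0.47)/(-0.03*a^3 + 1.2*a^2 - 0.47*a - 0.58)^2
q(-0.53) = 829.40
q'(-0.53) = 137679.12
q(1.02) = 56.15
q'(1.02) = -672.94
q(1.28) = 12.24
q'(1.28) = -41.63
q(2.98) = 1.12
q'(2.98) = -0.84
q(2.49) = 1.69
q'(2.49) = -1.60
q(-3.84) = 0.43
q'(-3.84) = 0.23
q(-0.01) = -15.35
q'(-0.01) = 13.19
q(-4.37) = 0.33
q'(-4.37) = 0.15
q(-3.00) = 0.71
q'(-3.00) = 0.48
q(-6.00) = 0.17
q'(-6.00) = 0.06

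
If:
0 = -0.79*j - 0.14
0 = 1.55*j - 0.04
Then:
No Solution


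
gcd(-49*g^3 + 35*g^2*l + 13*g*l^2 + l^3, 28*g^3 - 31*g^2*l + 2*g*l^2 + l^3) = 7*g^2 - 6*g*l - l^2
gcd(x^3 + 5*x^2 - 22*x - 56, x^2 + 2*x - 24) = x - 4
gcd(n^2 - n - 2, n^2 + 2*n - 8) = n - 2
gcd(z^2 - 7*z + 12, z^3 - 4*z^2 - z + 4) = z - 4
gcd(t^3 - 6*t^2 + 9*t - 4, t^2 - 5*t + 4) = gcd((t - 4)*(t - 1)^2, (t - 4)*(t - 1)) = t^2 - 5*t + 4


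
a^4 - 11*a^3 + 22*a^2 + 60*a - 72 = (a - 6)^2*(a - 1)*(a + 2)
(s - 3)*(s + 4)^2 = s^3 + 5*s^2 - 8*s - 48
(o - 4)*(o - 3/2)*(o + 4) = o^3 - 3*o^2/2 - 16*o + 24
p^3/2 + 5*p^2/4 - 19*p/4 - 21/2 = (p/2 + 1)*(p - 3)*(p + 7/2)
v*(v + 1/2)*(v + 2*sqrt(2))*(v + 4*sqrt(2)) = v^4 + v^3/2 + 6*sqrt(2)*v^3 + 3*sqrt(2)*v^2 + 16*v^2 + 8*v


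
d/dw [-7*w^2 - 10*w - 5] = -14*w - 10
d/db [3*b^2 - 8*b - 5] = 6*b - 8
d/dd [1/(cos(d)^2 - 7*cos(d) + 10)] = (2*cos(d) - 7)*sin(d)/(cos(d)^2 - 7*cos(d) + 10)^2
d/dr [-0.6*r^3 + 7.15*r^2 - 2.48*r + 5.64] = -1.8*r^2 + 14.3*r - 2.48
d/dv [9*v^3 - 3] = 27*v^2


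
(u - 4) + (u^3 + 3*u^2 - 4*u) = u^3 + 3*u^2 - 3*u - 4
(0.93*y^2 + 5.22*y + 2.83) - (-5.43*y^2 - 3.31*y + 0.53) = 6.36*y^2 + 8.53*y + 2.3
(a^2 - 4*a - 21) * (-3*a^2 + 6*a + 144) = -3*a^4 + 18*a^3 + 183*a^2 - 702*a - 3024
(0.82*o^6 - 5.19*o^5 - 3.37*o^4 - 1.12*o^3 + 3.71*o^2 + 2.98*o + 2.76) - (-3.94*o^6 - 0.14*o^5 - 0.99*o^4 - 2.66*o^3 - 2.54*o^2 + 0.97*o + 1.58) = 4.76*o^6 - 5.05*o^5 - 2.38*o^4 + 1.54*o^3 + 6.25*o^2 + 2.01*o + 1.18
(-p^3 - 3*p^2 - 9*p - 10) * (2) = -2*p^3 - 6*p^2 - 18*p - 20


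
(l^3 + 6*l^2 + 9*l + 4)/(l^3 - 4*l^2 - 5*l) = (l^2 + 5*l + 4)/(l*(l - 5))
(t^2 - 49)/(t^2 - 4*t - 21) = (t + 7)/(t + 3)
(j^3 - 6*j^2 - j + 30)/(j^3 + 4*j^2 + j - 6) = (j^2 - 8*j + 15)/(j^2 + 2*j - 3)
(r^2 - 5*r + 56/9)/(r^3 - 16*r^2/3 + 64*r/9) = (3*r - 7)/(r*(3*r - 8))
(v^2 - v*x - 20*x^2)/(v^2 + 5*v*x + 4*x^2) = (v - 5*x)/(v + x)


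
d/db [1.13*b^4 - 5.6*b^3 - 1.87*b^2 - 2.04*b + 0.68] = 4.52*b^3 - 16.8*b^2 - 3.74*b - 2.04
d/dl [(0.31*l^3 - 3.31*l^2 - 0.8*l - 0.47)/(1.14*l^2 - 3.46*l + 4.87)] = (0.3534*l^4 - 2.1452*l^3 + 16.8937*l^2 - 31.1678*l - 5.5222)/(1.2996*l^4 - 7.8888*l^3 + 23.0752*l^2 - 33.7004*l + 23.7169)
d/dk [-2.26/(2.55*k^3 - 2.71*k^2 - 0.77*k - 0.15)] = (17.289*k^2 - 12.2492*k - 1.7402)/(-2.55*k^3 + 2.71*k^2 + 0.77*k + 0.15)^2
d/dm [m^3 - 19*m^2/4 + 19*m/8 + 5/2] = 3*m^2 - 19*m/2 + 19/8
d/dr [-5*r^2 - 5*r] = -10*r - 5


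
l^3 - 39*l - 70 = (l - 7)*(l + 2)*(l + 5)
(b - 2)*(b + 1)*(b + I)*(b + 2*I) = b^4 - b^3 + 3*I*b^3 - 4*b^2 - 3*I*b^2 + 2*b - 6*I*b + 4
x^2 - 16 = (x - 4)*(x + 4)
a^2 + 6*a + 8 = (a + 2)*(a + 4)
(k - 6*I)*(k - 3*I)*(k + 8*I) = k^3 - I*k^2 + 54*k - 144*I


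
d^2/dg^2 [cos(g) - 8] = -cos(g)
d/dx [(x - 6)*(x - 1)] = 2*x - 7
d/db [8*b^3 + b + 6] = 24*b^2 + 1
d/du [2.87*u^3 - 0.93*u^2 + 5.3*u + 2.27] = 8.61*u^2 - 1.86*u + 5.3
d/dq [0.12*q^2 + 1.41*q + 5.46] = 0.24*q + 1.41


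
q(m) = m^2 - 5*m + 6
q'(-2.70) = -10.40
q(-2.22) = 22.03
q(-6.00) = 72.00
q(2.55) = -0.25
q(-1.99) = 19.91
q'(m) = 2*m - 5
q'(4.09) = 3.18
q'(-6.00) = -17.00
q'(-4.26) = -13.52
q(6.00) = 12.00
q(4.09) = 2.28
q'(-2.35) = -9.70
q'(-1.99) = -8.98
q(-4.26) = 45.45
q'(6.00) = 7.00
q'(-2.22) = -9.44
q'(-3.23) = -11.46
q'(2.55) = 0.10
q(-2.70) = 26.79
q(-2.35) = 23.27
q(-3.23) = 32.58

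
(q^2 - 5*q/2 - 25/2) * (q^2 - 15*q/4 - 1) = q^4 - 25*q^3/4 - 33*q^2/8 + 395*q/8 + 25/2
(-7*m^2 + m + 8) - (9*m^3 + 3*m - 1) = -9*m^3 - 7*m^2 - 2*m + 9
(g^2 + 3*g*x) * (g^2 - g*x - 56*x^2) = g^4 + 2*g^3*x - 59*g^2*x^2 - 168*g*x^3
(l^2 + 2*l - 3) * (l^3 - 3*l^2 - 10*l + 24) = l^5 - l^4 - 19*l^3 + 13*l^2 + 78*l - 72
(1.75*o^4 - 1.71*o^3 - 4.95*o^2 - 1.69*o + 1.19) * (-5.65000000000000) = -9.8875*o^4 + 9.6615*o^3 + 27.9675*o^2 + 9.5485*o - 6.7235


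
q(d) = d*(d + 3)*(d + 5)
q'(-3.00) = -6.00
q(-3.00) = 0.00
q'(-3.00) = -6.00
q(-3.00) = 0.00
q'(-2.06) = -5.23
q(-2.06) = -5.69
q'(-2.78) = -6.29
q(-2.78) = -1.36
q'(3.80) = 119.12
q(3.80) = 227.39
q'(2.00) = 59.00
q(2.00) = 70.00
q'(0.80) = 29.72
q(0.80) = 17.63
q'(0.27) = 19.54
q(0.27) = 4.65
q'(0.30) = 20.07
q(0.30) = 5.25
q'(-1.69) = -3.47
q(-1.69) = -7.33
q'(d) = d*(d + 3) + d*(d + 5) + (d + 3)*(d + 5) = 3*d^2 + 16*d + 15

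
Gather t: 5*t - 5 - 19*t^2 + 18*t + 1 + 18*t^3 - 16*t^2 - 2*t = 18*t^3 - 35*t^2 + 21*t - 4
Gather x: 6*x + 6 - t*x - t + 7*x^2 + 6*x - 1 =-t + 7*x^2 + x*(12 - t) + 5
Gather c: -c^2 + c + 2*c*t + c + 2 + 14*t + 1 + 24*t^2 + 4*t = -c^2 + c*(2*t + 2) + 24*t^2 + 18*t + 3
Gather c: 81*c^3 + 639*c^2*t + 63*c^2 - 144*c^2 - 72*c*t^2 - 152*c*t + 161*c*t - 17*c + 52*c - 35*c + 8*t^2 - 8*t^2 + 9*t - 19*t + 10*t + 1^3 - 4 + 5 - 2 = 81*c^3 + c^2*(639*t - 81) + c*(-72*t^2 + 9*t)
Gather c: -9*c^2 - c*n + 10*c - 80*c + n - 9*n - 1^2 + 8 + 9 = -9*c^2 + c*(-n - 70) - 8*n + 16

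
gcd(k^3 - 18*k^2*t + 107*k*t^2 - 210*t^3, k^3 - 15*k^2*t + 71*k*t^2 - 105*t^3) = k^2 - 12*k*t + 35*t^2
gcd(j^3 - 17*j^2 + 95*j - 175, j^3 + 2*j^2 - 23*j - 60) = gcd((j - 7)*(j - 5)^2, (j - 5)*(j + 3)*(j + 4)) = j - 5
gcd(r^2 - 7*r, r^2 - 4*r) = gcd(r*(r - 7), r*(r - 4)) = r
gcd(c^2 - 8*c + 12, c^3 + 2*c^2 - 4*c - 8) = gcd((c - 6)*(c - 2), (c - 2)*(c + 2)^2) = c - 2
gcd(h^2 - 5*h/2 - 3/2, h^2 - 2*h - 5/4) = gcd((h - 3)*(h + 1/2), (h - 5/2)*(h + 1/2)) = h + 1/2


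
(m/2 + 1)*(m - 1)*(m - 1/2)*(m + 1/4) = m^4/2 + 3*m^3/8 - 19*m^2/16 + 3*m/16 + 1/8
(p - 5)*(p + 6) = p^2 + p - 30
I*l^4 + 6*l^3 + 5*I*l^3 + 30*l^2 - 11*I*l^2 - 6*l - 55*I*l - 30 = (l + 5)*(l - 3*I)*(l - 2*I)*(I*l + 1)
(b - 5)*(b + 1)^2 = b^3 - 3*b^2 - 9*b - 5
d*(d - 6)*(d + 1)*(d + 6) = d^4 + d^3 - 36*d^2 - 36*d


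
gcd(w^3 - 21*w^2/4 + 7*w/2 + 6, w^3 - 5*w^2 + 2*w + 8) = w^2 - 6*w + 8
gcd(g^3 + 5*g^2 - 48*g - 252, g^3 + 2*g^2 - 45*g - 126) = g^2 - g - 42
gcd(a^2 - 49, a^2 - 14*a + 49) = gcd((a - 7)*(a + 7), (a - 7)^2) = a - 7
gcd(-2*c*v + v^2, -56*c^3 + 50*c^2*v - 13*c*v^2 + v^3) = -2*c + v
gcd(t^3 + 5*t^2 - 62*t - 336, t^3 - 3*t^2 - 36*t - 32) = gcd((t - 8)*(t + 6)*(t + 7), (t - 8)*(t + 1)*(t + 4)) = t - 8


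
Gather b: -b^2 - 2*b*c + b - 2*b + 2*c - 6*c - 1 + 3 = -b^2 + b*(-2*c - 1) - 4*c + 2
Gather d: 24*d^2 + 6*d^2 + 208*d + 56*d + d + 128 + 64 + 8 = 30*d^2 + 265*d + 200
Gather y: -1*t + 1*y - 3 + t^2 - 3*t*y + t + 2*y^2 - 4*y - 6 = t^2 + 2*y^2 + y*(-3*t - 3) - 9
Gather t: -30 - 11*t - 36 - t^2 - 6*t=-t^2 - 17*t - 66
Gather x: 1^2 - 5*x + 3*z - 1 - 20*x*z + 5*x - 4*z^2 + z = -20*x*z - 4*z^2 + 4*z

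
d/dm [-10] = 0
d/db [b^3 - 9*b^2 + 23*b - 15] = 3*b^2 - 18*b + 23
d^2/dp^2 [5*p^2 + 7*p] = 10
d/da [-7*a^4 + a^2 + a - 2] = -28*a^3 + 2*a + 1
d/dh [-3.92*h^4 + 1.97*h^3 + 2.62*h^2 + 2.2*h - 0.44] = -15.68*h^3 + 5.91*h^2 + 5.24*h + 2.2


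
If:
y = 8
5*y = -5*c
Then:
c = -8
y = 8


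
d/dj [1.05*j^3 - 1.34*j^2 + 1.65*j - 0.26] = 3.15*j^2 - 2.68*j + 1.65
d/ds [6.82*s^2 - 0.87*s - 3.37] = 13.64*s - 0.87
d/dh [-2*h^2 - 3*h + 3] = -4*h - 3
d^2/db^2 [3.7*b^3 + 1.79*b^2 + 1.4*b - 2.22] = 22.2*b + 3.58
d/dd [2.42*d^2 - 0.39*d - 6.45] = 4.84*d - 0.39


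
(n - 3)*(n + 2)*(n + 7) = n^3 + 6*n^2 - 13*n - 42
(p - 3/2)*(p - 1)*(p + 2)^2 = p^4 + 3*p^3/2 - 9*p^2/2 - 4*p + 6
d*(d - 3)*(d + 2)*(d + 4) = d^4 + 3*d^3 - 10*d^2 - 24*d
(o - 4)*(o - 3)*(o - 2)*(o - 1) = o^4 - 10*o^3 + 35*o^2 - 50*o + 24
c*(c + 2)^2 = c^3 + 4*c^2 + 4*c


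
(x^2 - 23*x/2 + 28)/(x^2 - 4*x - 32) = (x - 7/2)/(x + 4)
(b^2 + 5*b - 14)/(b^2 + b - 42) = (b - 2)/(b - 6)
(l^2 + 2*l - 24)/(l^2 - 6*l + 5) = (l^2 + 2*l - 24)/(l^2 - 6*l + 5)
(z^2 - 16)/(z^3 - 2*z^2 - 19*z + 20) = (z - 4)/(z^2 - 6*z + 5)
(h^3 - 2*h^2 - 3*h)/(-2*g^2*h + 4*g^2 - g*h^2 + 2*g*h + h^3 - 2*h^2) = h*(-h^2 + 2*h + 3)/(2*g^2*h - 4*g^2 + g*h^2 - 2*g*h - h^3 + 2*h^2)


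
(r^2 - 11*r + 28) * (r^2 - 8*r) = r^4 - 19*r^3 + 116*r^2 - 224*r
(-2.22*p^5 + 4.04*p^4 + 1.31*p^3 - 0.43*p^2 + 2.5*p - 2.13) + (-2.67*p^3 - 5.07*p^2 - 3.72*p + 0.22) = -2.22*p^5 + 4.04*p^4 - 1.36*p^3 - 5.5*p^2 - 1.22*p - 1.91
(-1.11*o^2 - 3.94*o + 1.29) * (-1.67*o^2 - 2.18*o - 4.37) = 1.8537*o^4 + 8.9996*o^3 + 11.2856*o^2 + 14.4056*o - 5.6373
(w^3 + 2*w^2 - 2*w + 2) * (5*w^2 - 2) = 5*w^5 + 10*w^4 - 12*w^3 + 6*w^2 + 4*w - 4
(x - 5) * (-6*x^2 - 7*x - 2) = -6*x^3 + 23*x^2 + 33*x + 10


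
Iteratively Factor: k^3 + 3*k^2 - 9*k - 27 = (k - 3)*(k^2 + 6*k + 9) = (k - 3)*(k + 3)*(k + 3)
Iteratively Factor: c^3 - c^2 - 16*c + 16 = (c + 4)*(c^2 - 5*c + 4) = (c - 4)*(c + 4)*(c - 1)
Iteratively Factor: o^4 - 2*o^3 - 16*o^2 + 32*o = (o + 4)*(o^3 - 6*o^2 + 8*o) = (o - 4)*(o + 4)*(o^2 - 2*o) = (o - 4)*(o - 2)*(o + 4)*(o)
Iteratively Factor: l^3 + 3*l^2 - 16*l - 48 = (l + 4)*(l^2 - l - 12) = (l + 3)*(l + 4)*(l - 4)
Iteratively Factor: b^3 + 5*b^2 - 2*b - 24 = (b + 3)*(b^2 + 2*b - 8) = (b + 3)*(b + 4)*(b - 2)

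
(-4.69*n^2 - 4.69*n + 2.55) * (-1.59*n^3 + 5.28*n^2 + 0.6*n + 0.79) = 7.4571*n^5 - 17.3061*n^4 - 31.6317*n^3 + 6.9449*n^2 - 2.1751*n + 2.0145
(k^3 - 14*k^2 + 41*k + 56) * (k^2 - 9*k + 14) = k^5 - 23*k^4 + 181*k^3 - 509*k^2 + 70*k + 784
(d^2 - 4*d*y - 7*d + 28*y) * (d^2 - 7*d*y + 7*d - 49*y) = d^4 - 11*d^3*y + 28*d^2*y^2 - 49*d^2 + 539*d*y - 1372*y^2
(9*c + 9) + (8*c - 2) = 17*c + 7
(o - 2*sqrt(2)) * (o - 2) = o^2 - 2*sqrt(2)*o - 2*o + 4*sqrt(2)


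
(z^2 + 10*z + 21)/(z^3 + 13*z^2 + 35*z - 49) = (z + 3)/(z^2 + 6*z - 7)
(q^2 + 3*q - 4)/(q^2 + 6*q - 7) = (q + 4)/(q + 7)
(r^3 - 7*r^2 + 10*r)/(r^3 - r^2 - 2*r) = (r - 5)/(r + 1)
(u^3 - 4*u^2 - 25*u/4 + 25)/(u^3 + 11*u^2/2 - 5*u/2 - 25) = (u^2 - 13*u/2 + 10)/(u^2 + 3*u - 10)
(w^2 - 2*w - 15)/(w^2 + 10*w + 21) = (w - 5)/(w + 7)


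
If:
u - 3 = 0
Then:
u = 3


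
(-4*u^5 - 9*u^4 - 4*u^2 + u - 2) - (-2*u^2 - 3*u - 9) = -4*u^5 - 9*u^4 - 2*u^2 + 4*u + 7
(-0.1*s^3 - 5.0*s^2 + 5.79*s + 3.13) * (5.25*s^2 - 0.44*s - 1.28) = -0.525*s^5 - 26.206*s^4 + 32.7255*s^3 + 20.2849*s^2 - 8.7884*s - 4.0064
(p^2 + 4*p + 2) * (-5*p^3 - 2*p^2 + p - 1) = -5*p^5 - 22*p^4 - 17*p^3 - p^2 - 2*p - 2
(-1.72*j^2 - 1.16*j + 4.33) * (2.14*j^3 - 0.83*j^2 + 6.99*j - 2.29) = -3.6808*j^5 - 1.0548*j^4 - 1.7938*j^3 - 7.7635*j^2 + 32.9231*j - 9.9157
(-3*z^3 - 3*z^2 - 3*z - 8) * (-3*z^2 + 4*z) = 9*z^5 - 3*z^4 - 3*z^3 + 12*z^2 - 32*z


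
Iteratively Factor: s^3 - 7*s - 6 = (s + 1)*(s^2 - s - 6) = (s + 1)*(s + 2)*(s - 3)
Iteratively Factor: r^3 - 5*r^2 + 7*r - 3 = (r - 3)*(r^2 - 2*r + 1) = (r - 3)*(r - 1)*(r - 1)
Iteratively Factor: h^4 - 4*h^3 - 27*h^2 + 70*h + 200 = (h - 5)*(h^3 + h^2 - 22*h - 40) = (h - 5)*(h + 4)*(h^2 - 3*h - 10) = (h - 5)*(h + 2)*(h + 4)*(h - 5)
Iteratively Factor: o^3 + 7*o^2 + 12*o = (o + 4)*(o^2 + 3*o) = (o + 3)*(o + 4)*(o)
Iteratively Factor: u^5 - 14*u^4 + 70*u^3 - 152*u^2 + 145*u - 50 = (u - 1)*(u^4 - 13*u^3 + 57*u^2 - 95*u + 50) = (u - 2)*(u - 1)*(u^3 - 11*u^2 + 35*u - 25) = (u - 5)*(u - 2)*(u - 1)*(u^2 - 6*u + 5) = (u - 5)*(u - 2)*(u - 1)^2*(u - 5)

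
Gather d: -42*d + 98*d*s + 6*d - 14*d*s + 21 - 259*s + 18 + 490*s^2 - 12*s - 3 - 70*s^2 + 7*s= d*(84*s - 36) + 420*s^2 - 264*s + 36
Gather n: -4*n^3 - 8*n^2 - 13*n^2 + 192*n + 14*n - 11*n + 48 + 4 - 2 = -4*n^3 - 21*n^2 + 195*n + 50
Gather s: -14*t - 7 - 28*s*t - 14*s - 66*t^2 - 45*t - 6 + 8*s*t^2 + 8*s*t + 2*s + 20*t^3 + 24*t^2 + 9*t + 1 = s*(8*t^2 - 20*t - 12) + 20*t^3 - 42*t^2 - 50*t - 12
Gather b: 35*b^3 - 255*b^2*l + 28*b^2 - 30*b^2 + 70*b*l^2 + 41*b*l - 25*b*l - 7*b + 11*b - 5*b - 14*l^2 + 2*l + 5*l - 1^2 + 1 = 35*b^3 + b^2*(-255*l - 2) + b*(70*l^2 + 16*l - 1) - 14*l^2 + 7*l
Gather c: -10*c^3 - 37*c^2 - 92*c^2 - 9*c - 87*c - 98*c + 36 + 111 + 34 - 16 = -10*c^3 - 129*c^2 - 194*c + 165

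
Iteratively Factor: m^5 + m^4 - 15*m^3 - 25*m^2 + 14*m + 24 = (m - 4)*(m^4 + 5*m^3 + 5*m^2 - 5*m - 6) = (m - 4)*(m - 1)*(m^3 + 6*m^2 + 11*m + 6) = (m - 4)*(m - 1)*(m + 2)*(m^2 + 4*m + 3) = (m - 4)*(m - 1)*(m + 1)*(m + 2)*(m + 3)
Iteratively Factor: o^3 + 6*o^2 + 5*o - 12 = (o + 4)*(o^2 + 2*o - 3) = (o - 1)*(o + 4)*(o + 3)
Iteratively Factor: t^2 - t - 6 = (t - 3)*(t + 2)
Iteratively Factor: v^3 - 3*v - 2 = (v + 1)*(v^2 - v - 2) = (v - 2)*(v + 1)*(v + 1)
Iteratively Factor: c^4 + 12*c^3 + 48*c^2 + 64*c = (c)*(c^3 + 12*c^2 + 48*c + 64) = c*(c + 4)*(c^2 + 8*c + 16) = c*(c + 4)^2*(c + 4)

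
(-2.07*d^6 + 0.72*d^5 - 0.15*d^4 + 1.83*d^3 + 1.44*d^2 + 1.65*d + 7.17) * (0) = 0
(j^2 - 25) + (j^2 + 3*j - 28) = 2*j^2 + 3*j - 53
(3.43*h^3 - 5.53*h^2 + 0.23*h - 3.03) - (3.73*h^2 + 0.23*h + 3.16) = 3.43*h^3 - 9.26*h^2 - 6.19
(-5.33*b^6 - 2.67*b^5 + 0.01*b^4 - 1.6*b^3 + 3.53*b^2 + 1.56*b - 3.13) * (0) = 0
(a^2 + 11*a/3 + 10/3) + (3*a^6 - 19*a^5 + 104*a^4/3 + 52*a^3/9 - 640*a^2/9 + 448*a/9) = 3*a^6 - 19*a^5 + 104*a^4/3 + 52*a^3/9 - 631*a^2/9 + 481*a/9 + 10/3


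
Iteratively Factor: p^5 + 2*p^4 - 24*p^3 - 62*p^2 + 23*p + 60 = (p + 1)*(p^4 + p^3 - 25*p^2 - 37*p + 60) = (p - 5)*(p + 1)*(p^3 + 6*p^2 + 5*p - 12) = (p - 5)*(p - 1)*(p + 1)*(p^2 + 7*p + 12) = (p - 5)*(p - 1)*(p + 1)*(p + 3)*(p + 4)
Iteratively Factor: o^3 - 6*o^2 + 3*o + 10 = (o - 2)*(o^2 - 4*o - 5) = (o - 2)*(o + 1)*(o - 5)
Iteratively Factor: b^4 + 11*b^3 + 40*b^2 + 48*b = (b + 3)*(b^3 + 8*b^2 + 16*b) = b*(b + 3)*(b^2 + 8*b + 16) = b*(b + 3)*(b + 4)*(b + 4)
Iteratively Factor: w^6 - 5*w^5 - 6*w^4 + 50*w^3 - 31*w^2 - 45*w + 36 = (w - 1)*(w^5 - 4*w^4 - 10*w^3 + 40*w^2 + 9*w - 36) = (w - 4)*(w - 1)*(w^4 - 10*w^2 + 9) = (w - 4)*(w - 1)*(w + 3)*(w^3 - 3*w^2 - w + 3) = (w - 4)*(w - 3)*(w - 1)*(w + 3)*(w^2 - 1) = (w - 4)*(w - 3)*(w - 1)*(w + 1)*(w + 3)*(w - 1)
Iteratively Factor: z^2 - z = (z)*(z - 1)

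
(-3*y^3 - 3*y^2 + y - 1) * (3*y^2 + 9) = -9*y^5 - 9*y^4 - 24*y^3 - 30*y^2 + 9*y - 9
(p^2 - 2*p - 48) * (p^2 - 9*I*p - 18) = p^4 - 2*p^3 - 9*I*p^3 - 66*p^2 + 18*I*p^2 + 36*p + 432*I*p + 864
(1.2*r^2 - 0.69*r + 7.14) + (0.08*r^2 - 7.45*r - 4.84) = 1.28*r^2 - 8.14*r + 2.3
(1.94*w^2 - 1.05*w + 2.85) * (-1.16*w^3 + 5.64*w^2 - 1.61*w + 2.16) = -2.2504*w^5 + 12.1596*w^4 - 12.3514*w^3 + 21.9549*w^2 - 6.8565*w + 6.156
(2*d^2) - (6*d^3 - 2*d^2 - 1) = -6*d^3 + 4*d^2 + 1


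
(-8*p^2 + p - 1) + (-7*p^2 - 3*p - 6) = -15*p^2 - 2*p - 7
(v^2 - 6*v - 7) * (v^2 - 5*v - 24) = v^4 - 11*v^3 - v^2 + 179*v + 168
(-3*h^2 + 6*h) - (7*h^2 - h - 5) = -10*h^2 + 7*h + 5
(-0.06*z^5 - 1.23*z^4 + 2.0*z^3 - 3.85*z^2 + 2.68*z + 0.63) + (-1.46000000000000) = -0.06*z^5 - 1.23*z^4 + 2.0*z^3 - 3.85*z^2 + 2.68*z - 0.83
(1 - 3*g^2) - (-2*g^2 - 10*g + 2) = -g^2 + 10*g - 1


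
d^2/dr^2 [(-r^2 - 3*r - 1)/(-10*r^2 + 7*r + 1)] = 2*(370*r^3 + 330*r^2 - 120*r + 39)/(1000*r^6 - 2100*r^5 + 1170*r^4 + 77*r^3 - 117*r^2 - 21*r - 1)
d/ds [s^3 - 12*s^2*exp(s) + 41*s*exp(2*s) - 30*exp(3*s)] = -12*s^2*exp(s) + 3*s^2 + 82*s*exp(2*s) - 24*s*exp(s) - 90*exp(3*s) + 41*exp(2*s)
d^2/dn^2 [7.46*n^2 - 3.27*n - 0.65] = 14.9200000000000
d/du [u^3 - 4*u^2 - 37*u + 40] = 3*u^2 - 8*u - 37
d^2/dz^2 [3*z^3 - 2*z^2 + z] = 18*z - 4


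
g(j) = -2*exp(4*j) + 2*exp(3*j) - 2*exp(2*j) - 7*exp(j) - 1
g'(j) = -8*exp(4*j) + 6*exp(3*j) - 4*exp(2*j) - 7*exp(j)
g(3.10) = -464869.08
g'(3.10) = -1878911.21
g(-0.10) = -8.83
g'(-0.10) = -10.53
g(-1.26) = -3.11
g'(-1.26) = -2.22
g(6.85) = -1585765371684.98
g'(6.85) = -6344739731347.96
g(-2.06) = -1.92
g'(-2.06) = -0.95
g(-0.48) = -5.92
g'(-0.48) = -5.61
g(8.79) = -3721841412926070.00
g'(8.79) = -14887932208061000.00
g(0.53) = -25.52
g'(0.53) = -60.66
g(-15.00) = -1.00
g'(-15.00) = 0.00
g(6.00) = -52847252656.00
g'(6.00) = -211519671067.09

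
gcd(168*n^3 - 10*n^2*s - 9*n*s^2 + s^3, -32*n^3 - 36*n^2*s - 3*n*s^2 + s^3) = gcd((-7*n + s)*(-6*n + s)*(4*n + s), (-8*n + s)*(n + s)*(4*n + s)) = 4*n + s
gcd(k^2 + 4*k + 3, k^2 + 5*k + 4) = k + 1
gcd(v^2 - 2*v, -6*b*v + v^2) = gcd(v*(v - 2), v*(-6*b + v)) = v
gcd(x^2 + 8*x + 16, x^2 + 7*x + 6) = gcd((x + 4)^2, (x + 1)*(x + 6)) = 1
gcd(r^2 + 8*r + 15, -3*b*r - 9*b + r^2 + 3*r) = r + 3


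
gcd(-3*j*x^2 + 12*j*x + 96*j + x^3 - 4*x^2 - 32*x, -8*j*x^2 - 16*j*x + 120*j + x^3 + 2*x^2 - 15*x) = 1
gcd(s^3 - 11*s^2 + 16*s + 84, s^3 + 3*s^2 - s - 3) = 1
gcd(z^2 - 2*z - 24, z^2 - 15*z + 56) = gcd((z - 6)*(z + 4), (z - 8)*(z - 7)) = 1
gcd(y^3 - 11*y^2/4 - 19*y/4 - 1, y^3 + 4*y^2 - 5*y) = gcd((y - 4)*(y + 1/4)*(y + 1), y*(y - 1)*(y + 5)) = 1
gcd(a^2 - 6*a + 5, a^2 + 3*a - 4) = a - 1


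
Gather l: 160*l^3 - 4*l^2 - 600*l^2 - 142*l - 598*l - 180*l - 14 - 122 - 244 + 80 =160*l^3 - 604*l^2 - 920*l - 300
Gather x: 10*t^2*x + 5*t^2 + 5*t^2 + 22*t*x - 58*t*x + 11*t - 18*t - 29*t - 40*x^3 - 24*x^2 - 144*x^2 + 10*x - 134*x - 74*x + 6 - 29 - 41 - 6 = 10*t^2 - 36*t - 40*x^3 - 168*x^2 + x*(10*t^2 - 36*t - 198) - 70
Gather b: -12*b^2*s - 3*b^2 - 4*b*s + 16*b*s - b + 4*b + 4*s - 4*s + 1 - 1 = b^2*(-12*s - 3) + b*(12*s + 3)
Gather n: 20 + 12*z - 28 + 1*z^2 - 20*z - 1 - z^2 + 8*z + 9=0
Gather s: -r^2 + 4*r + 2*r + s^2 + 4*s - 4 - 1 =-r^2 + 6*r + s^2 + 4*s - 5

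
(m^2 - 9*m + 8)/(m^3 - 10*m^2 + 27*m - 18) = (m - 8)/(m^2 - 9*m + 18)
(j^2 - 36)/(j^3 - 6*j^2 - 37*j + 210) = (j - 6)/(j^2 - 12*j + 35)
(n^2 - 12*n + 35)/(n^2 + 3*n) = (n^2 - 12*n + 35)/(n*(n + 3))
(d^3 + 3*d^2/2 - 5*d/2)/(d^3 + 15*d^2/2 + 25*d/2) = (d - 1)/(d + 5)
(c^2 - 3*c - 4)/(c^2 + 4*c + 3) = (c - 4)/(c + 3)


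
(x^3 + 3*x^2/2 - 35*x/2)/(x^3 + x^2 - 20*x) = (x - 7/2)/(x - 4)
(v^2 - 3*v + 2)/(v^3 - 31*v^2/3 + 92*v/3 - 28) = 3*(v - 1)/(3*v^2 - 25*v + 42)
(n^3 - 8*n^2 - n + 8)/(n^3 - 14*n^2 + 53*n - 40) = (n + 1)/(n - 5)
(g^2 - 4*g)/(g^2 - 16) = g/(g + 4)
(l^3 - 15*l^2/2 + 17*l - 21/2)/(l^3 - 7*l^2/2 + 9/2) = (2*l^2 - 9*l + 7)/(2*l^2 - l - 3)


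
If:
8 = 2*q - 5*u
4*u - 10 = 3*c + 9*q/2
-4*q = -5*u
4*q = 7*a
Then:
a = -16/7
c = -8/5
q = -4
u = -16/5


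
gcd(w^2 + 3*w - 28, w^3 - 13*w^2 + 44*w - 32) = w - 4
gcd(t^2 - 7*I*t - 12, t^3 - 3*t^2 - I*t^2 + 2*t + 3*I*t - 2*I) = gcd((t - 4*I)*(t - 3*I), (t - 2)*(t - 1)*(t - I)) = 1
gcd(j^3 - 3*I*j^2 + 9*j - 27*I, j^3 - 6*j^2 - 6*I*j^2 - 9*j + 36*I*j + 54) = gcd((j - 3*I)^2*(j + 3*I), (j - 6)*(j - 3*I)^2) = j^2 - 6*I*j - 9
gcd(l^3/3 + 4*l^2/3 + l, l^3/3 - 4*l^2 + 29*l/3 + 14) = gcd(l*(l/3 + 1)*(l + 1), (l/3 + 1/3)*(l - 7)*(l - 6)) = l + 1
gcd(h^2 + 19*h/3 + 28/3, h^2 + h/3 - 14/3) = h + 7/3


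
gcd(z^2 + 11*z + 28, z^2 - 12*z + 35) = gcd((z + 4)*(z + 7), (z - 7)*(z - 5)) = 1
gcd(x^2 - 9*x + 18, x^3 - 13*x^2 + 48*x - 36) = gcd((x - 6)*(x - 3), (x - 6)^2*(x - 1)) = x - 6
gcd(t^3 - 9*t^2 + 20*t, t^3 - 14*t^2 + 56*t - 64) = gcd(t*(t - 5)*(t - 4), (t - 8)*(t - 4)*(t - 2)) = t - 4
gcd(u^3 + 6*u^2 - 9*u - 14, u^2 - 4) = u - 2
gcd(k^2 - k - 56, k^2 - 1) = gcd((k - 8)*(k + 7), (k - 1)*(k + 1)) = 1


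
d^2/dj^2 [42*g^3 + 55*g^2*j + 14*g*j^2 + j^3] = 28*g + 6*j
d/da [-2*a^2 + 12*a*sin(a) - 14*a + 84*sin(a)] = 12*a*cos(a) - 4*a + 12*sin(a) + 84*cos(a) - 14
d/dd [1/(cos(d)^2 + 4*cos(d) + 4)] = 2*sin(d)/(cos(d) + 2)^3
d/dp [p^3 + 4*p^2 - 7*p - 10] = 3*p^2 + 8*p - 7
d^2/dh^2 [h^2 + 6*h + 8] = 2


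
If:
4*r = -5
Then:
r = -5/4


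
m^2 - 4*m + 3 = (m - 3)*(m - 1)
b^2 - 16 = (b - 4)*(b + 4)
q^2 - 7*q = q*(q - 7)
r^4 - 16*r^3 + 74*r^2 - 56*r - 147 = (r - 7)^2*(r - 3)*(r + 1)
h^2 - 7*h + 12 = (h - 4)*(h - 3)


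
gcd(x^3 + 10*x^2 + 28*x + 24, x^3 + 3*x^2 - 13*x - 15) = 1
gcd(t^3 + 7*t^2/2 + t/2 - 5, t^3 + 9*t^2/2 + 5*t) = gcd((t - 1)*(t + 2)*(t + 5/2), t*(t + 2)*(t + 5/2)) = t^2 + 9*t/2 + 5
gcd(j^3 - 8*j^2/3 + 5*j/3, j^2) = j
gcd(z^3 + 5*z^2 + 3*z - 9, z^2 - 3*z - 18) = z + 3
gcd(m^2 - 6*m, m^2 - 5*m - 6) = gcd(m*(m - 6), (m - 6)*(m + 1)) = m - 6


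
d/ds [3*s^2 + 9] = 6*s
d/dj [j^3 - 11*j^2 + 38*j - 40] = 3*j^2 - 22*j + 38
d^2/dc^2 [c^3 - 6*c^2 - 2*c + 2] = 6*c - 12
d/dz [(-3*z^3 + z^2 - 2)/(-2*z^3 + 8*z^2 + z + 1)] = 2*(-11*z^4 - 3*z^3 - 10*z^2 + 17*z + 1)/(4*z^6 - 32*z^5 + 60*z^4 + 12*z^3 + 17*z^2 + 2*z + 1)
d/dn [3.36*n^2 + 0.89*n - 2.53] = 6.72*n + 0.89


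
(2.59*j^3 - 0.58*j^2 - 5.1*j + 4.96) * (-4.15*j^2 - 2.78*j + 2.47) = -10.7485*j^5 - 4.7932*j^4 + 29.1747*j^3 - 7.83860000000001*j^2 - 26.3858*j + 12.2512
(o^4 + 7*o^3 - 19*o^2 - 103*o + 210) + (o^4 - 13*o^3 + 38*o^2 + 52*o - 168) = 2*o^4 - 6*o^3 + 19*o^2 - 51*o + 42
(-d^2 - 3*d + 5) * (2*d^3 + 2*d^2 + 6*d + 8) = -2*d^5 - 8*d^4 - 2*d^3 - 16*d^2 + 6*d + 40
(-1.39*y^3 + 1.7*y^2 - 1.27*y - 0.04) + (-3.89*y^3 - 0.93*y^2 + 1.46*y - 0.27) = -5.28*y^3 + 0.77*y^2 + 0.19*y - 0.31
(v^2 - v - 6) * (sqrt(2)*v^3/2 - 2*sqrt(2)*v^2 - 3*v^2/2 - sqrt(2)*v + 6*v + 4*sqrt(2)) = sqrt(2)*v^5/2 - 5*sqrt(2)*v^4/2 - 3*v^4/2 - 2*sqrt(2)*v^3 + 15*v^3/2 + 3*v^2 + 17*sqrt(2)*v^2 - 36*v + 2*sqrt(2)*v - 24*sqrt(2)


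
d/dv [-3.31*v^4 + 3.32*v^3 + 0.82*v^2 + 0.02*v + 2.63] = -13.24*v^3 + 9.96*v^2 + 1.64*v + 0.02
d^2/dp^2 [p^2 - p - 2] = 2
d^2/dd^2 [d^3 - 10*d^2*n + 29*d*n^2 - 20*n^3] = 6*d - 20*n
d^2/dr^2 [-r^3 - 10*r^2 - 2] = -6*r - 20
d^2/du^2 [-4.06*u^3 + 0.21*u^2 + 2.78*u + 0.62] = 0.42 - 24.36*u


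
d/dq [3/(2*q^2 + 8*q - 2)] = 3*(-q - 2)/(q^2 + 4*q - 1)^2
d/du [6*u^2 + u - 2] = 12*u + 1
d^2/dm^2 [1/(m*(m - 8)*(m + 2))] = 4*(3*m^4 - 24*m^3 + 30*m^2 + 144*m + 128)/(m^3*(m^6 - 18*m^5 + 60*m^4 + 360*m^3 - 960*m^2 - 4608*m - 4096))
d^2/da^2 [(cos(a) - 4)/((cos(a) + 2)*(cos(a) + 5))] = (23*(1 - cos(a)^2)^2 - cos(a)^5 + 146*cos(a)^3 + 128*cos(a)^2 - 608*cos(a) - 475)/((cos(a) + 2)^3*(cos(a) + 5)^3)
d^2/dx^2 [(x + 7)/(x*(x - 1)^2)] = 2*(3*x^3 + 42*x^2 - 28*x + 7)/(x^3*(x^4 - 4*x^3 + 6*x^2 - 4*x + 1))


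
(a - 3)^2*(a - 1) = a^3 - 7*a^2 + 15*a - 9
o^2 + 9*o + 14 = (o + 2)*(o + 7)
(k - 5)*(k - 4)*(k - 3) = k^3 - 12*k^2 + 47*k - 60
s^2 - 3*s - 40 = (s - 8)*(s + 5)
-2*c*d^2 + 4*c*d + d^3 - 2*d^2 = d*(-2*c + d)*(d - 2)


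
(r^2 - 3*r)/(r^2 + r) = (r - 3)/(r + 1)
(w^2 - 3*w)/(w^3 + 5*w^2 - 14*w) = (w - 3)/(w^2 + 5*w - 14)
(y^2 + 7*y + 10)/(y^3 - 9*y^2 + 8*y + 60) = (y + 5)/(y^2 - 11*y + 30)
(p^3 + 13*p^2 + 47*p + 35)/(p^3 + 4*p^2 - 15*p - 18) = (p^2 + 12*p + 35)/(p^2 + 3*p - 18)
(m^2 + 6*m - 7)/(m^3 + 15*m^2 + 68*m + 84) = (m - 1)/(m^2 + 8*m + 12)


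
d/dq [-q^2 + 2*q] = 2 - 2*q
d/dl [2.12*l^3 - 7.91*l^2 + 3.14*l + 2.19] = 6.36*l^2 - 15.82*l + 3.14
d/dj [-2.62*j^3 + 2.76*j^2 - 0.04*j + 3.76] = -7.86*j^2 + 5.52*j - 0.04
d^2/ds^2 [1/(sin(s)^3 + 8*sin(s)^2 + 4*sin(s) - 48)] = (-9*sin(s)^6 - 88*sin(s)^5 - 252*sin(s)^4 - 400*sin(s)^3 - 1144*sin(s)^2 + 288*sin(s) + 800)/(sin(s)^3 + 8*sin(s)^2 + 4*sin(s) - 48)^3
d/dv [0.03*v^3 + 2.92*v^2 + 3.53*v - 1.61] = 0.09*v^2 + 5.84*v + 3.53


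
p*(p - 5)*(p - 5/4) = p^3 - 25*p^2/4 + 25*p/4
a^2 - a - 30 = (a - 6)*(a + 5)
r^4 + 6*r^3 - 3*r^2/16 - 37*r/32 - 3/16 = (r - 1/2)*(r + 1/4)^2*(r + 6)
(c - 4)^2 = c^2 - 8*c + 16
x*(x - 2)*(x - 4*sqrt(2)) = x^3 - 4*sqrt(2)*x^2 - 2*x^2 + 8*sqrt(2)*x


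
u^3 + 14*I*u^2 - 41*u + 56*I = (u - I)*(u + 7*I)*(u + 8*I)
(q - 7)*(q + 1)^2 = q^3 - 5*q^2 - 13*q - 7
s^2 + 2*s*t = s*(s + 2*t)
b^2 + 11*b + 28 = (b + 4)*(b + 7)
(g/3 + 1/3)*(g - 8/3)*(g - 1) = g^3/3 - 8*g^2/9 - g/3 + 8/9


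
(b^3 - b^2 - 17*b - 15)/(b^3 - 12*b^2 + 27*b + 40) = (b + 3)/(b - 8)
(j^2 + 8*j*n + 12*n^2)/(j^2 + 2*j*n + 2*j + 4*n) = (j + 6*n)/(j + 2)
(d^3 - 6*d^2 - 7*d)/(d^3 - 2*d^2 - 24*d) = (-d^2 + 6*d + 7)/(-d^2 + 2*d + 24)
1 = 1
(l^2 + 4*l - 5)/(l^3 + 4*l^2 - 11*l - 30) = (l - 1)/(l^2 - l - 6)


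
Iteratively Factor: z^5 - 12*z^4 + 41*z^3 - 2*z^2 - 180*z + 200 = (z - 5)*(z^4 - 7*z^3 + 6*z^2 + 28*z - 40) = (z - 5)*(z - 2)*(z^3 - 5*z^2 - 4*z + 20) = (z - 5)^2*(z - 2)*(z^2 - 4) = (z - 5)^2*(z - 2)*(z + 2)*(z - 2)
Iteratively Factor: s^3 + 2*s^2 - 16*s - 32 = (s + 4)*(s^2 - 2*s - 8) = (s + 2)*(s + 4)*(s - 4)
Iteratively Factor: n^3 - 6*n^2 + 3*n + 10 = (n - 5)*(n^2 - n - 2) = (n - 5)*(n + 1)*(n - 2)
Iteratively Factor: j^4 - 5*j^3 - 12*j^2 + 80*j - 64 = (j - 4)*(j^3 - j^2 - 16*j + 16) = (j - 4)*(j + 4)*(j^2 - 5*j + 4) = (j - 4)^2*(j + 4)*(j - 1)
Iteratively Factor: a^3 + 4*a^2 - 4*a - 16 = (a + 2)*(a^2 + 2*a - 8) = (a + 2)*(a + 4)*(a - 2)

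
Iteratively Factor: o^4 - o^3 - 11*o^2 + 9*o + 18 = (o - 2)*(o^3 + o^2 - 9*o - 9) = (o - 3)*(o - 2)*(o^2 + 4*o + 3) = (o - 3)*(o - 2)*(o + 1)*(o + 3)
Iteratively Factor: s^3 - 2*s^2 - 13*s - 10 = (s - 5)*(s^2 + 3*s + 2) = (s - 5)*(s + 2)*(s + 1)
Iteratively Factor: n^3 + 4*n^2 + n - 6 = (n - 1)*(n^2 + 5*n + 6) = (n - 1)*(n + 2)*(n + 3)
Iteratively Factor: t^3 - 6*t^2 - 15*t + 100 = (t - 5)*(t^2 - t - 20) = (t - 5)*(t + 4)*(t - 5)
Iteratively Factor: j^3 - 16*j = (j)*(j^2 - 16) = j*(j - 4)*(j + 4)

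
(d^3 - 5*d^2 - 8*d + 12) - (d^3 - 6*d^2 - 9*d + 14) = d^2 + d - 2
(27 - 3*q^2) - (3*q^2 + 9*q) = -6*q^2 - 9*q + 27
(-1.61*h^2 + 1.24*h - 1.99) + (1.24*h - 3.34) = -1.61*h^2 + 2.48*h - 5.33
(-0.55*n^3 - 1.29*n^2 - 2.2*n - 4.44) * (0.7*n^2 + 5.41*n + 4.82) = -0.385*n^5 - 3.8785*n^4 - 11.1699*n^3 - 21.2278*n^2 - 34.6244*n - 21.4008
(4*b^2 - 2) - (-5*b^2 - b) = 9*b^2 + b - 2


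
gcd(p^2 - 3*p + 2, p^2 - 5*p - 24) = 1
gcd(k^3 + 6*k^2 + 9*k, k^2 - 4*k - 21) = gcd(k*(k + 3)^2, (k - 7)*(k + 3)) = k + 3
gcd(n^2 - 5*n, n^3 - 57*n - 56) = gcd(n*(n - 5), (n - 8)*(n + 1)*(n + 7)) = 1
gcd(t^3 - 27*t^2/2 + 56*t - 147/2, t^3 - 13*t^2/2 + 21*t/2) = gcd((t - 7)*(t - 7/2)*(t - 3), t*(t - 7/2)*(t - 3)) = t^2 - 13*t/2 + 21/2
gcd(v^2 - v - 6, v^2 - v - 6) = v^2 - v - 6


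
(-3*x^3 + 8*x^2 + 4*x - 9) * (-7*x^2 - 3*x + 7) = 21*x^5 - 47*x^4 - 73*x^3 + 107*x^2 + 55*x - 63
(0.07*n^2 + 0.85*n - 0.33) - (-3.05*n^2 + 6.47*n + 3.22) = 3.12*n^2 - 5.62*n - 3.55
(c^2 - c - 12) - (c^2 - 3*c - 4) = 2*c - 8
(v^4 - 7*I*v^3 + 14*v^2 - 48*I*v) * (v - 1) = v^5 - v^4 - 7*I*v^4 + 14*v^3 + 7*I*v^3 - 14*v^2 - 48*I*v^2 + 48*I*v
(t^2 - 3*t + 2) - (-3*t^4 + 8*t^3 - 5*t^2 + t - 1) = 3*t^4 - 8*t^3 + 6*t^2 - 4*t + 3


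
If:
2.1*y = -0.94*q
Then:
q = -2.23404255319149*y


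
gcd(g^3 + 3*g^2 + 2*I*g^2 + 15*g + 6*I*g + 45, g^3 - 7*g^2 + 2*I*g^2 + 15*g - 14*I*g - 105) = g^2 + 2*I*g + 15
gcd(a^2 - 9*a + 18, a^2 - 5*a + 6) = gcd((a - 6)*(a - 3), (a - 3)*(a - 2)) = a - 3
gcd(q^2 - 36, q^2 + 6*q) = q + 6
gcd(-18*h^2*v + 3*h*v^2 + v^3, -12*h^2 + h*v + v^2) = -3*h + v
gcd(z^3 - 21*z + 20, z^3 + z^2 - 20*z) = z^2 + z - 20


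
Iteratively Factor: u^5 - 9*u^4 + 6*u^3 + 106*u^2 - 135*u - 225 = (u - 3)*(u^4 - 6*u^3 - 12*u^2 + 70*u + 75) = (u - 3)*(u + 3)*(u^3 - 9*u^2 + 15*u + 25) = (u - 5)*(u - 3)*(u + 3)*(u^2 - 4*u - 5) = (u - 5)*(u - 3)*(u + 1)*(u + 3)*(u - 5)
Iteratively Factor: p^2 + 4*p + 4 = (p + 2)*(p + 2)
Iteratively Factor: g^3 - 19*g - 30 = (g - 5)*(g^2 + 5*g + 6) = (g - 5)*(g + 3)*(g + 2)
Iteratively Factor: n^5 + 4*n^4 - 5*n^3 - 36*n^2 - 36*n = (n)*(n^4 + 4*n^3 - 5*n^2 - 36*n - 36) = n*(n + 2)*(n^3 + 2*n^2 - 9*n - 18) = n*(n + 2)^2*(n^2 - 9) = n*(n + 2)^2*(n + 3)*(n - 3)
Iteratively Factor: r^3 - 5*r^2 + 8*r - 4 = (r - 2)*(r^2 - 3*r + 2) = (r - 2)*(r - 1)*(r - 2)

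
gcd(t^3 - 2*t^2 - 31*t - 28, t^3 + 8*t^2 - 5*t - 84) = t + 4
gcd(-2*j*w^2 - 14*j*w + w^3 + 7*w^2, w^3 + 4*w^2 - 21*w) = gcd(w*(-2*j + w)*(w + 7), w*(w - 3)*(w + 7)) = w^2 + 7*w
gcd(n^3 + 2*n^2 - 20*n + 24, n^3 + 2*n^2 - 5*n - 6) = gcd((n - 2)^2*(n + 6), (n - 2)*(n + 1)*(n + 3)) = n - 2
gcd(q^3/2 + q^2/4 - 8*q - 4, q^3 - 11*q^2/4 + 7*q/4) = 1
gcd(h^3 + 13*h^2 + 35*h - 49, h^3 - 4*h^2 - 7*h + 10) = h - 1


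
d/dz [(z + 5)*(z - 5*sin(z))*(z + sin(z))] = (z + 5)*(z - 5*sin(z))*(cos(z) + 1) - (z + 5)*(z + sin(z))*(5*cos(z) - 1) + (z - 5*sin(z))*(z + sin(z))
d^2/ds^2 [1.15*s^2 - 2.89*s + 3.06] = 2.30000000000000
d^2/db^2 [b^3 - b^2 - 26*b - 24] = 6*b - 2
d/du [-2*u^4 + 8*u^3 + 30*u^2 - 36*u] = -8*u^3 + 24*u^2 + 60*u - 36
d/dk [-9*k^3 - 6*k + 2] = -27*k^2 - 6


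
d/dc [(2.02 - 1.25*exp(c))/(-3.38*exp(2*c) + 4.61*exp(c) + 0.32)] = (-4.225*exp(2*c) + 13.6552*exp(c) - 9.7122)*exp(c)/(11.4244*exp(4*c) - 31.1636*exp(3*c) + 19.0889*exp(2*c) + 2.9504*exp(c) + 0.1024)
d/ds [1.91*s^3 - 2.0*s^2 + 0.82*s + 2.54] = 5.73*s^2 - 4.0*s + 0.82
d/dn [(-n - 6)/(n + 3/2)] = 18/(2*n + 3)^2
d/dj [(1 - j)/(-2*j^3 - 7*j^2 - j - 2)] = (2*j^3 + 7*j^2 + j - (j - 1)*(6*j^2 + 14*j + 1) + 2)/(2*j^3 + 7*j^2 + j + 2)^2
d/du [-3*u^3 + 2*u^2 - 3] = u*(4 - 9*u)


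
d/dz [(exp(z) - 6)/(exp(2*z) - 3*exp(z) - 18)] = -exp(z)/(exp(2*z) + 6*exp(z) + 9)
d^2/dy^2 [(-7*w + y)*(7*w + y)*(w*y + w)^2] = w^2*(-98*w^2 + 12*y^2 + 12*y + 2)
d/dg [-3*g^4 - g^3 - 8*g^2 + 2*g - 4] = -12*g^3 - 3*g^2 - 16*g + 2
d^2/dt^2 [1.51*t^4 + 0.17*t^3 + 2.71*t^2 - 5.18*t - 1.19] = 18.12*t^2 + 1.02*t + 5.42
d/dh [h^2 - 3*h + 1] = 2*h - 3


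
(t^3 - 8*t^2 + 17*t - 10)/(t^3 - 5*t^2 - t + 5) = (t - 2)/(t + 1)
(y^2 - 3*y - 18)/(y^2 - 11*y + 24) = (y^2 - 3*y - 18)/(y^2 - 11*y + 24)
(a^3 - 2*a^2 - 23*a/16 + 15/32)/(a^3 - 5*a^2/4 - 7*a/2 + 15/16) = (4*a + 3)/(2*(2*a + 3))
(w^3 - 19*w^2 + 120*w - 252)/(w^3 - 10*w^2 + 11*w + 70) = (w^2 - 12*w + 36)/(w^2 - 3*w - 10)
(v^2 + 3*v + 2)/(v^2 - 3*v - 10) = (v + 1)/(v - 5)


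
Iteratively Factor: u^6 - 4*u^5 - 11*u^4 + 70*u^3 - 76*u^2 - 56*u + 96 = (u - 2)*(u^5 - 2*u^4 - 15*u^3 + 40*u^2 + 4*u - 48) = (u - 2)^2*(u^4 - 15*u^2 + 10*u + 24) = (u - 3)*(u - 2)^2*(u^3 + 3*u^2 - 6*u - 8) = (u - 3)*(u - 2)^3*(u^2 + 5*u + 4) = (u - 3)*(u - 2)^3*(u + 1)*(u + 4)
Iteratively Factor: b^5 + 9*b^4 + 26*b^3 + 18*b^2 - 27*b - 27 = (b - 1)*(b^4 + 10*b^3 + 36*b^2 + 54*b + 27) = (b - 1)*(b + 1)*(b^3 + 9*b^2 + 27*b + 27) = (b - 1)*(b + 1)*(b + 3)*(b^2 + 6*b + 9) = (b - 1)*(b + 1)*(b + 3)^2*(b + 3)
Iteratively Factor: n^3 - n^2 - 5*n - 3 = (n + 1)*(n^2 - 2*n - 3) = (n - 3)*(n + 1)*(n + 1)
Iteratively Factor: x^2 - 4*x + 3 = (x - 3)*(x - 1)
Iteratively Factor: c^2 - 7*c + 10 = (c - 5)*(c - 2)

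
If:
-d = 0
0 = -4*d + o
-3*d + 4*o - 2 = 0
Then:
No Solution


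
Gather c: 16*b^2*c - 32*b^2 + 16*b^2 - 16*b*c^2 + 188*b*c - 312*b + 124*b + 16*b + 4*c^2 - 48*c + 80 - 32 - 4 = -16*b^2 - 172*b + c^2*(4 - 16*b) + c*(16*b^2 + 188*b - 48) + 44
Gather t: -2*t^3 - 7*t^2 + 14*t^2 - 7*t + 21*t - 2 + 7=-2*t^3 + 7*t^2 + 14*t + 5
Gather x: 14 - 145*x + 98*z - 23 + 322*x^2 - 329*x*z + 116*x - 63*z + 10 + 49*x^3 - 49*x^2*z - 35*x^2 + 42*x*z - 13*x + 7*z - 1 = 49*x^3 + x^2*(287 - 49*z) + x*(-287*z - 42) + 42*z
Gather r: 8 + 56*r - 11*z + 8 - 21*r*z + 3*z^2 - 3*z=r*(56 - 21*z) + 3*z^2 - 14*z + 16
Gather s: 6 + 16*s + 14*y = 16*s + 14*y + 6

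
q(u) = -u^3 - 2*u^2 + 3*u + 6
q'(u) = -3*u^2 - 4*u + 3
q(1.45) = 3.10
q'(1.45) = -9.11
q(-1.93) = -0.05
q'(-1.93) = -0.45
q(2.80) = -23.23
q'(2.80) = -31.72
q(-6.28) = 155.96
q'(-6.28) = -90.20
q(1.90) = -2.38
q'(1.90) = -15.43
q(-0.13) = 5.58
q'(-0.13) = 3.47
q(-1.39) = 0.65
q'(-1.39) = 2.76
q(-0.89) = 2.45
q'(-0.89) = 4.18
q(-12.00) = 1410.00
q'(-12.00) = -381.00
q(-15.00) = 2886.00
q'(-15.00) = -612.00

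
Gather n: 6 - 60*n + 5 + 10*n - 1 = 10 - 50*n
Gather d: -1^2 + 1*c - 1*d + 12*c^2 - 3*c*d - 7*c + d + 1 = 12*c^2 - 3*c*d - 6*c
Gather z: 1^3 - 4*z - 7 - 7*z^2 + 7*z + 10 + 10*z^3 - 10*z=10*z^3 - 7*z^2 - 7*z + 4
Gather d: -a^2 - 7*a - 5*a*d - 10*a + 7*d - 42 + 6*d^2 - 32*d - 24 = -a^2 - 17*a + 6*d^2 + d*(-5*a - 25) - 66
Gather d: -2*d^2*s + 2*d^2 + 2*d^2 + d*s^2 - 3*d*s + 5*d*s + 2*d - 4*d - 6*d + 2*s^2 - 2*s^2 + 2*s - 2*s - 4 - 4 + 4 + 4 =d^2*(4 - 2*s) + d*(s^2 + 2*s - 8)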